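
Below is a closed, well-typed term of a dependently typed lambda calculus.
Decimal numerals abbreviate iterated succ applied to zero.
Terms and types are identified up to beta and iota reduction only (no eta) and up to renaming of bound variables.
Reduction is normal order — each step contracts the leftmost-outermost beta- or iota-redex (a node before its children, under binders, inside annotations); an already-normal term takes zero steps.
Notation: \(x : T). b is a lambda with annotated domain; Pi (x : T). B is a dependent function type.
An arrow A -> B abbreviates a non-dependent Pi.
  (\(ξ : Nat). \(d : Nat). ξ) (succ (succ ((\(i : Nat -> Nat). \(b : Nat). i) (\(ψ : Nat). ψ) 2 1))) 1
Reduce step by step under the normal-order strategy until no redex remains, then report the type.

normal-order reduction:
  (\(ξ : Nat). \(d : Nat). ξ) (succ (succ ((\(i : Nat -> Nat). \(b : Nat). i) (\(ψ : Nat). ψ) 2 1))) 1
  ~> (\(ξ : Nat). succ (succ ((\(d : Nat -> Nat). \(i : Nat). d) (\(b : Nat). b) 2 1))) 1
  ~> succ (succ ((\(ξ : Nat -> Nat). \(d : Nat). ξ) (\(i : Nat). i) 2 1))
  ~> succ (succ ((\(ξ : Nat). \(d : Nat). d) 2 1))
  ~> succ (succ ((\(ξ : Nat). ξ) 1))
  ~> 3
type:
  Nat


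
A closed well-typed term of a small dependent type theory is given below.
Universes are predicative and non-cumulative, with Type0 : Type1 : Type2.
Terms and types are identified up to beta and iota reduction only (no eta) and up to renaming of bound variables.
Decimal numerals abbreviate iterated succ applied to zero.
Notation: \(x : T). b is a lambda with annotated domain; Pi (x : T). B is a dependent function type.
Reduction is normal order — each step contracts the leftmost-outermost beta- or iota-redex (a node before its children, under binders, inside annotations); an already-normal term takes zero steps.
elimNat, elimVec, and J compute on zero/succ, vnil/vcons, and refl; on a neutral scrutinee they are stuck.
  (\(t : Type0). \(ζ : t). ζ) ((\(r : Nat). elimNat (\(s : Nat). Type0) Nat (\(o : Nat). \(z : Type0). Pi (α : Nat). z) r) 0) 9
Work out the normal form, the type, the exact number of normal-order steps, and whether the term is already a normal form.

normal form:
  9
the term's type:
  Nat
normal-order step count: 2
term was already normal: no
first redex: a beta-redex


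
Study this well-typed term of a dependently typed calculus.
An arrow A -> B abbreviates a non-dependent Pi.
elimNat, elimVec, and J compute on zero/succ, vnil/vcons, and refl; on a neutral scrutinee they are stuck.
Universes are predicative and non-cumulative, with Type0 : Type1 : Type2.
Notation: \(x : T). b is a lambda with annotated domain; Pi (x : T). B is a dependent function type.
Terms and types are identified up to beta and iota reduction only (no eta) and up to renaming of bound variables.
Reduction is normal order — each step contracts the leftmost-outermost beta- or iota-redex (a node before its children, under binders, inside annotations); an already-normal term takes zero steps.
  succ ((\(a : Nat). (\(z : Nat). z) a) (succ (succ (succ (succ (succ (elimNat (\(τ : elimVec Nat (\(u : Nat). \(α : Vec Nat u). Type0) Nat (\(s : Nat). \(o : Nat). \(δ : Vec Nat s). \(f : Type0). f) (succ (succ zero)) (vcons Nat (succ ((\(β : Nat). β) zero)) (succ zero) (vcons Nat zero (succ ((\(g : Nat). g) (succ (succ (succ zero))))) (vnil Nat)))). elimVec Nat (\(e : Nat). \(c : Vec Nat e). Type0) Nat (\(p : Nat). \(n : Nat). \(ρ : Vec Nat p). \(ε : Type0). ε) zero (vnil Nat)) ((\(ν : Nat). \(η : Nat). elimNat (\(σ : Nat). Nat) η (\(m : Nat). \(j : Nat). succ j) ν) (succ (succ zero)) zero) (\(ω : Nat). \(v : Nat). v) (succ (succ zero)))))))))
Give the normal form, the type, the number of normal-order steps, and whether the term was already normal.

normal form:
  succ (succ (succ (succ (succ (succ (succ (succ zero)))))))
inferred type:
  Nat
normal-order step count: 18
already normal: no
first contracted redex: a beta-redex


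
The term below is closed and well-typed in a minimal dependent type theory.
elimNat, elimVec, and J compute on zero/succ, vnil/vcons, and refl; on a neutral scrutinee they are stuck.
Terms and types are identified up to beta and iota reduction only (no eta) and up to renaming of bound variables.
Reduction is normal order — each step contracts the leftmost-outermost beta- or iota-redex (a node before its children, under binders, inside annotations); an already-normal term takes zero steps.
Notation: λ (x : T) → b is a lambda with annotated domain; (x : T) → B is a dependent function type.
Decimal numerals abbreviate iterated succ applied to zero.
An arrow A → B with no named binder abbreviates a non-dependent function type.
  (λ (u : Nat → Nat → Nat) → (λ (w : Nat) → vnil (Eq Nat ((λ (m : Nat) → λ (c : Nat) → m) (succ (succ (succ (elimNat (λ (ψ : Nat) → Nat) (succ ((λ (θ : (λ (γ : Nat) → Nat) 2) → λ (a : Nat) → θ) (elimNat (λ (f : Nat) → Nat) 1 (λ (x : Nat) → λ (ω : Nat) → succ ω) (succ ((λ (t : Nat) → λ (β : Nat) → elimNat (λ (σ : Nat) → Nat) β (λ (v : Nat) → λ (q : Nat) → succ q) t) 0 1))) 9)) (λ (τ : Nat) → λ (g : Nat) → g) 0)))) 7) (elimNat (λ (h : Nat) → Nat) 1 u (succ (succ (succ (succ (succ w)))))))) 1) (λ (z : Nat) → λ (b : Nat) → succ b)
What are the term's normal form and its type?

reduced normal form:
  vnil (Eq Nat 7 7)
inferred type:
  Vec (Eq Nat 7 7) 0
observation: the first redex contracted is a beta-redex; the normal form is reached in 36 normal-order steps.


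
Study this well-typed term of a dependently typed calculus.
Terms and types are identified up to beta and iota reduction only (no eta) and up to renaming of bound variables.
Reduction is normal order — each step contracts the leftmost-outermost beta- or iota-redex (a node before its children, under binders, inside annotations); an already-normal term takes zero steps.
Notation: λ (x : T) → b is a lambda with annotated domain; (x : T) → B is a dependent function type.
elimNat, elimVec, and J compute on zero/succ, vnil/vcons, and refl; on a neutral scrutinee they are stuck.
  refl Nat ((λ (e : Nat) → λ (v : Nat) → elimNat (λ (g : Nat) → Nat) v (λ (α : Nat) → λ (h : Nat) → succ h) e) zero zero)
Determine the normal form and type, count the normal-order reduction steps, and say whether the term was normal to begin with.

normal form:
  refl Nat zero
inferred type:
  Eq Nat zero zero
steps to reach normal form (normal order): 3
already normal: no
first redex: a beta-redex


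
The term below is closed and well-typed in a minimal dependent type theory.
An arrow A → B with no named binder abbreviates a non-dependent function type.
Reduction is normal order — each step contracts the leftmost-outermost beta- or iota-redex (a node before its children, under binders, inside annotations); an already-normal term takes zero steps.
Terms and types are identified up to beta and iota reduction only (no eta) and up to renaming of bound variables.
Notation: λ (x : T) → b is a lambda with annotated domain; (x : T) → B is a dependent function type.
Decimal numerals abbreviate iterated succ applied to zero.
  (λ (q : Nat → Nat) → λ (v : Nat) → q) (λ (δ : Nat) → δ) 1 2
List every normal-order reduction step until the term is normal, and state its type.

normal-order reduction sequence:
  (λ (q : Nat → Nat) → λ (v : Nat) → q) (λ (δ : Nat) → δ) 1 2
  ~> (λ (q : Nat) → λ (v : Nat) → v) 1 2
  ~> (λ (q : Nat) → q) 2
  ~> 2
inferred type:
  Nat


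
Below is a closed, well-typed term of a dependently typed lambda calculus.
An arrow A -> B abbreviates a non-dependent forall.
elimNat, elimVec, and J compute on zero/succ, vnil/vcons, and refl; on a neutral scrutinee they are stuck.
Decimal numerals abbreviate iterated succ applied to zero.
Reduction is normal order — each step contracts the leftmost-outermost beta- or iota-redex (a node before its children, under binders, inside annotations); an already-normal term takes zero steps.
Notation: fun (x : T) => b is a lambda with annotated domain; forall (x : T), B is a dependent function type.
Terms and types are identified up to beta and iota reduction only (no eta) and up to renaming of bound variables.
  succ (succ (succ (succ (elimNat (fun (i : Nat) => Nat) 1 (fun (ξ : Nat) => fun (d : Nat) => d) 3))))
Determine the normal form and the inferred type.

resulting normal form:
  5
inferred type:
  Nat


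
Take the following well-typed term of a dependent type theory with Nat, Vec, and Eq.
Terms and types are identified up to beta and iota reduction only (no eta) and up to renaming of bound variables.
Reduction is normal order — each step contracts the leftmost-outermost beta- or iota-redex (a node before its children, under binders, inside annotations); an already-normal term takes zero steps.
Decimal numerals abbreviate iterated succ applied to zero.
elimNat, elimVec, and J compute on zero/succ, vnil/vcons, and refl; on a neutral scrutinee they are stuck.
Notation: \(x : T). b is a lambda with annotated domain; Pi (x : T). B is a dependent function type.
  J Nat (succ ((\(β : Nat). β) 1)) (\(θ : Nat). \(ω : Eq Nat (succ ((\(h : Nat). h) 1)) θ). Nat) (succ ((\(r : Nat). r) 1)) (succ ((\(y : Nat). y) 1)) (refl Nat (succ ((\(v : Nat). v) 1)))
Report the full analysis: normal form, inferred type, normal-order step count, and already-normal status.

resulting normal form:
  2
the term's type:
  Nat
steps to reach normal form (normal order): 2
already normal: no
first contracted redex: a J iota-redex


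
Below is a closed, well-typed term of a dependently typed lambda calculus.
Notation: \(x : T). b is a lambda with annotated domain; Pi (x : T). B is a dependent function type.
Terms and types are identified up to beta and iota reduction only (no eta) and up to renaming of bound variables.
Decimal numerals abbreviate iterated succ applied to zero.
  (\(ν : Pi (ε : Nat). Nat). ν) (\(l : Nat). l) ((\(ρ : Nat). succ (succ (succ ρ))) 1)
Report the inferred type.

type:
  Nat


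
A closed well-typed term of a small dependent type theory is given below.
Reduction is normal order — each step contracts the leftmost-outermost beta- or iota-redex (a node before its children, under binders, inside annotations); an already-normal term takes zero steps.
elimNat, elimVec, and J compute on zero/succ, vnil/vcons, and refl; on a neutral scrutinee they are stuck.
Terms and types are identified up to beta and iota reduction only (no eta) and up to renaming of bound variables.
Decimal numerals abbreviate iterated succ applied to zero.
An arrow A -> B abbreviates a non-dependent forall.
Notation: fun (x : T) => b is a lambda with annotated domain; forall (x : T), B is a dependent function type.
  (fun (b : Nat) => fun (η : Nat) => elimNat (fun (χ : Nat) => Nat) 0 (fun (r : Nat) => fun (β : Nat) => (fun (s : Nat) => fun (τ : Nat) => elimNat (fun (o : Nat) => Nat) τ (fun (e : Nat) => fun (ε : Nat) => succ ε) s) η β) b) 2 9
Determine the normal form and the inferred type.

reduced normal form:
  18
type:
  Nat
observation: the leftmost-outermost redex is a beta-redex, and normalization takes 69 steps.


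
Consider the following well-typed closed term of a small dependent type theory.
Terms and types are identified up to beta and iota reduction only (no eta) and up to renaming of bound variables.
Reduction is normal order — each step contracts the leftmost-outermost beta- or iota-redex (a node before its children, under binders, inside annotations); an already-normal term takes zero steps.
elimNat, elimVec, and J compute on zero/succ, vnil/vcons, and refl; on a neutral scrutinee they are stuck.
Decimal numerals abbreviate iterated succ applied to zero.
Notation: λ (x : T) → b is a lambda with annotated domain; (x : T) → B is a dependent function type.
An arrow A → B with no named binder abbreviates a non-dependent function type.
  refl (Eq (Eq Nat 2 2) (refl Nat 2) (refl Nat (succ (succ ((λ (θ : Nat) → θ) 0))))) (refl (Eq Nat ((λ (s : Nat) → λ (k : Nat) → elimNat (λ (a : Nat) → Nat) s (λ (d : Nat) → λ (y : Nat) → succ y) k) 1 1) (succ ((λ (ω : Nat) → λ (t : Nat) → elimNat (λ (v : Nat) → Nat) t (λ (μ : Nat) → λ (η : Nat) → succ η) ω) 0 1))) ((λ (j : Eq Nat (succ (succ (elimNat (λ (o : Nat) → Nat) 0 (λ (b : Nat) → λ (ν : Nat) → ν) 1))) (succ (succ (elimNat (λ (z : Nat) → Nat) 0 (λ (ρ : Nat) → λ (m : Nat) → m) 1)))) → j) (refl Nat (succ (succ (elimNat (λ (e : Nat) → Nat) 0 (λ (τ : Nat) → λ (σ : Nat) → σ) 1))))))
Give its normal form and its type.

reduced normal form:
  refl (Eq (Eq Nat 2 2) (refl Nat 2) (refl Nat 2)) (refl (Eq Nat 2 2) (refl Nat 2))
inferred type:
  Eq (Eq (Eq Nat 2 2) (refl Nat 2) (refl Nat 2)) (refl (Eq Nat 2 2) (refl Nat 2)) (refl (Eq Nat 2 2) (refl Nat 2))
observation: the term reaches its normal form after 15 normal-order steps.


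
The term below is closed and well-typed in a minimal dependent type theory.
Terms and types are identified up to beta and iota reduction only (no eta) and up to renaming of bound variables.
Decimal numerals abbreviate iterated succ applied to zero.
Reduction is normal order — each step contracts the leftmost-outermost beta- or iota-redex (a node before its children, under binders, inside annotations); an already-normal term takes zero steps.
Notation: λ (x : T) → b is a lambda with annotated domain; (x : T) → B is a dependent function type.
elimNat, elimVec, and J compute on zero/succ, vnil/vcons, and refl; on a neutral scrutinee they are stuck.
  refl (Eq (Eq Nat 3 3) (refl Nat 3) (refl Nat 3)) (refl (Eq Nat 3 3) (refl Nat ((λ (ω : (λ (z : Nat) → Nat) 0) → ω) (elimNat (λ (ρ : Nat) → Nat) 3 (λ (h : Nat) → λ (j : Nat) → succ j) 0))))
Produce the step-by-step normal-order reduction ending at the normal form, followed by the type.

normal-order reduction:
  refl (Eq (Eq Nat 3 3) (refl Nat 3) (refl Nat 3)) (refl (Eq Nat 3 3) (refl Nat ((λ (ω : (λ (z : Nat) → Nat) 0) → ω) (elimNat (λ (ρ : Nat) → Nat) 3 (λ (h : Nat) → λ (j : Nat) → succ j) 0))))
  ~> refl (Eq (Eq Nat 3 3) (refl Nat 3) (refl Nat 3)) (refl (Eq Nat 3 3) (refl Nat (elimNat (λ (ω : Nat) → Nat) 3 (λ (z : Nat) → λ (ρ : Nat) → succ ρ) 0)))
  ~> refl (Eq (Eq Nat 3 3) (refl Nat 3) (refl Nat 3)) (refl (Eq Nat 3 3) (refl Nat 3))
inferred type:
  Eq (Eq (Eq Nat 3 3) (refl Nat 3) (refl Nat 3)) (refl (Eq Nat 3 3) (refl Nat 3)) (refl (Eq Nat 3 3) (refl Nat 3))


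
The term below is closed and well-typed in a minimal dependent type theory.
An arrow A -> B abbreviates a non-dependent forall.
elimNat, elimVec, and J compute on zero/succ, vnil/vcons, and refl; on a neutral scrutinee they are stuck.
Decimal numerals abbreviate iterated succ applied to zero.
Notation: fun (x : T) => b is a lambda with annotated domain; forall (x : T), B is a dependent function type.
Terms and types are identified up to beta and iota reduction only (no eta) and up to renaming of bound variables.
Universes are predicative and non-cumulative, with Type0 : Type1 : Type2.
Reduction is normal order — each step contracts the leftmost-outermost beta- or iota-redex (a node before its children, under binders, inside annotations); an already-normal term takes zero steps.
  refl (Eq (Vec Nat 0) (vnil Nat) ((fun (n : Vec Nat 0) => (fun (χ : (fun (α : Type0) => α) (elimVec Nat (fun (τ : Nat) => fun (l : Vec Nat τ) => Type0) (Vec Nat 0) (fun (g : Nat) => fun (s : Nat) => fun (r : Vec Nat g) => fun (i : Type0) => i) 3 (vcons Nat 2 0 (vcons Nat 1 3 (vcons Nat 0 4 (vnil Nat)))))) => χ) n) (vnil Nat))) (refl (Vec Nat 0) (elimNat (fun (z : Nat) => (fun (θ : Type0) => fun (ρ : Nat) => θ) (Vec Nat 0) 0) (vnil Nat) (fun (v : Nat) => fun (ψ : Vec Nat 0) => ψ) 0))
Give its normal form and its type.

reduced normal form:
  refl (Eq (Vec Nat 0) (vnil Nat) (vnil Nat)) (refl (Vec Nat 0) (vnil Nat))
the term's type:
  Eq (Eq (Vec Nat 0) (vnil Nat) (vnil Nat)) (refl (Vec Nat 0) (vnil Nat)) (refl (Vec Nat 0) (vnil Nat))
observation: the first redex contracted is a beta-redex; the normal form is reached in 3 normal-order steps.


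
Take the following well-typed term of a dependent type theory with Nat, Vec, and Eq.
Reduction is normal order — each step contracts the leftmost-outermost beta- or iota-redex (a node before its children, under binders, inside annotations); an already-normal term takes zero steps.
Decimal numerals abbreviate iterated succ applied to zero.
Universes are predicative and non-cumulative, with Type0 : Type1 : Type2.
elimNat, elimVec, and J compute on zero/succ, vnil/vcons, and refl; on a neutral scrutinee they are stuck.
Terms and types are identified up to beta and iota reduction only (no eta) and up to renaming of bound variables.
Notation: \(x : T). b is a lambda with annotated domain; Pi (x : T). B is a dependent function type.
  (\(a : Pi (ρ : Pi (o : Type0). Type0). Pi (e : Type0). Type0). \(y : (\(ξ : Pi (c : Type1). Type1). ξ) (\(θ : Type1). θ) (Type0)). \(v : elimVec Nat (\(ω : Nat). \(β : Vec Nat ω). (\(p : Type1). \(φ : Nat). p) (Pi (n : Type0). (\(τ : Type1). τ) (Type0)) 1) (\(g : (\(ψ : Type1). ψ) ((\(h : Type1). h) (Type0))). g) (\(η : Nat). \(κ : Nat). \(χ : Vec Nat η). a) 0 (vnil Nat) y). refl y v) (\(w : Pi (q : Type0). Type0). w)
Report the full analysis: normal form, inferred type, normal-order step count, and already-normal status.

normal form:
  \(a : Type0). \(ρ : a). refl a ρ
the term's type:
  Pi (a : Type0). Pi (ρ : a). Eq a ρ ρ
reduction steps (normal order): 5
term was already normal: no
first redex: a beta-redex


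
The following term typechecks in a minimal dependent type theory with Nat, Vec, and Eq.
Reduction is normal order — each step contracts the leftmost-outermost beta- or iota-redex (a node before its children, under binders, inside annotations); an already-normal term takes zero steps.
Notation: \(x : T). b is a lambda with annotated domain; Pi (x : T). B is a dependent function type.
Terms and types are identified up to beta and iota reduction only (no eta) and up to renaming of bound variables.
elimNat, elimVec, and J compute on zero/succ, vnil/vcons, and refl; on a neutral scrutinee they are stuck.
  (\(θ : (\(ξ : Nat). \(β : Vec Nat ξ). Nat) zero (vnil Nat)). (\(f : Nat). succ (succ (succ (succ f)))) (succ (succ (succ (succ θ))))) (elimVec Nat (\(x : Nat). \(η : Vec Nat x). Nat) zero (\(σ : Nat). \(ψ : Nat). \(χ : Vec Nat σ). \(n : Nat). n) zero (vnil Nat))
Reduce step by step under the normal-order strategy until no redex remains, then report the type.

normal-order reduction:
  (\(θ : (\(ξ : Nat). \(β : Vec Nat ξ). Nat) zero (vnil Nat)). (\(f : Nat). succ (succ (succ (succ f)))) (succ (succ (succ (succ θ))))) (elimVec Nat (\(x : Nat). \(η : Vec Nat x). Nat) zero (\(σ : Nat). \(ψ : Nat). \(χ : Vec Nat σ). \(n : Nat). n) zero (vnil Nat))
  ~> (\(θ : Nat). succ (succ (succ (succ θ)))) (succ (succ (succ (succ (elimVec Nat (\(ξ : Nat). \(β : Vec Nat ξ). Nat) zero (\(f : Nat). \(x : Nat). \(η : Vec Nat f). \(σ : Nat). σ) zero (vnil Nat))))))
  ~> succ (succ (succ (succ (succ (succ (succ (succ (elimVec Nat (\(θ : Nat). \(ξ : Vec Nat θ). Nat) zero (\(β : Nat). \(f : Nat). \(x : Vec Nat β). \(η : Nat). η) zero (vnil Nat)))))))))
  ~> succ (succ (succ (succ (succ (succ (succ (succ zero)))))))
inferred type:
  Nat


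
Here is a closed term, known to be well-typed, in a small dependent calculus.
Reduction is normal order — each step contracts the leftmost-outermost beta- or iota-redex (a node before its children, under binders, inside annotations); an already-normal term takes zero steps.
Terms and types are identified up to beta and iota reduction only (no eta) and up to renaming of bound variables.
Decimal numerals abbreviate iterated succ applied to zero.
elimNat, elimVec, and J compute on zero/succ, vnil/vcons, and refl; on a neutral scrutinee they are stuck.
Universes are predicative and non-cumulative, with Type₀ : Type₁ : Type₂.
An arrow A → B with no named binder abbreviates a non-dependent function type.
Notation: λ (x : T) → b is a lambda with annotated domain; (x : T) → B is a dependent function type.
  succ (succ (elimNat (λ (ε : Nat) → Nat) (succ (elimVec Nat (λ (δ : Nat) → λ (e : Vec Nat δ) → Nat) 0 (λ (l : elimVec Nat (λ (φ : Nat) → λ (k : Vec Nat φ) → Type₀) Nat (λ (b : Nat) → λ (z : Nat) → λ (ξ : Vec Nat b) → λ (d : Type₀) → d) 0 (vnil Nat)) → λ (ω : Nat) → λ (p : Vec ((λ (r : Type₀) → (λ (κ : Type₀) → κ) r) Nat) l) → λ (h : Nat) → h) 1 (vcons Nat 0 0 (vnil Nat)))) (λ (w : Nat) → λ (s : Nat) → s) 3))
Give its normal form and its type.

reduced normal form:
  3
type:
  Nat
observation: the term reaches its normal form after 16 normal-order steps.


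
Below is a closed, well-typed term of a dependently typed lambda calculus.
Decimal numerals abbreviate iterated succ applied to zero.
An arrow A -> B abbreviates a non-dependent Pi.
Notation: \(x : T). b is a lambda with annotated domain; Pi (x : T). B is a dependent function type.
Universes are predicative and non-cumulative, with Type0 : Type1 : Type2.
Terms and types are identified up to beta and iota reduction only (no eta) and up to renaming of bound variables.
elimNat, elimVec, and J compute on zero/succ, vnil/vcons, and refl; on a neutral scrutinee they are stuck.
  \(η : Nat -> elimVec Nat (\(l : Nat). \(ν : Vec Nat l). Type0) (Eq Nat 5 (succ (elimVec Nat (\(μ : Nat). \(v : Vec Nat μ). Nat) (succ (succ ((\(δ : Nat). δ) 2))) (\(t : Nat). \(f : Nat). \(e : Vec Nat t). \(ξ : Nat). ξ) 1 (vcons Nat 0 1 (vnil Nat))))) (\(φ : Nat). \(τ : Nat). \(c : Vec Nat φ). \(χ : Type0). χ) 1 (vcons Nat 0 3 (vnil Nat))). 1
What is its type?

inferred type:
  (Nat -> Eq Nat 5 5) -> Nat


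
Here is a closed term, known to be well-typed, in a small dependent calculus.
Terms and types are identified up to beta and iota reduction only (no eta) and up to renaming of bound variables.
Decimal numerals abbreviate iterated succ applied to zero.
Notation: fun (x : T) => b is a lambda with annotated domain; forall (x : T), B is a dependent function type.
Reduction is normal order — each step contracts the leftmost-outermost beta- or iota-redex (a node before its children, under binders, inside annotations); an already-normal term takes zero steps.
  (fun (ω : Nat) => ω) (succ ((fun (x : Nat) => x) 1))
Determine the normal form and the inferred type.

normal form:
  2
the term's type:
  Nat


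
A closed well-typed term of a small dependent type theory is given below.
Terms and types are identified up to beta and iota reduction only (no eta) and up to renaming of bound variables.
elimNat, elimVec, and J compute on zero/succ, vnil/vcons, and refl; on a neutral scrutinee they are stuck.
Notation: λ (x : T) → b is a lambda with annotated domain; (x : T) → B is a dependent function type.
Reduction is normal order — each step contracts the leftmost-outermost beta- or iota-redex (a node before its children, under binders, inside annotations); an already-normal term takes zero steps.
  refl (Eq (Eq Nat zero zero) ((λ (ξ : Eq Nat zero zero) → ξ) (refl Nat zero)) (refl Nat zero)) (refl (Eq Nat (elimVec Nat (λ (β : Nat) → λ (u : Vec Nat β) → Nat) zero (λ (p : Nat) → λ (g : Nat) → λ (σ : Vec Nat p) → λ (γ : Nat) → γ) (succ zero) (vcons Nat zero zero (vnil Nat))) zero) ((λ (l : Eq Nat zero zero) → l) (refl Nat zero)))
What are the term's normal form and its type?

resulting normal form:
  refl (Eq (Eq Nat zero zero) (refl Nat zero) (refl Nat zero)) (refl (Eq Nat zero zero) (refl Nat zero))
inferred type:
  Eq (Eq (Eq Nat zero zero) (refl Nat zero) (refl Nat zero)) (refl (Eq Nat zero zero) (refl Nat zero)) (refl (Eq Nat zero zero) (refl Nat zero))


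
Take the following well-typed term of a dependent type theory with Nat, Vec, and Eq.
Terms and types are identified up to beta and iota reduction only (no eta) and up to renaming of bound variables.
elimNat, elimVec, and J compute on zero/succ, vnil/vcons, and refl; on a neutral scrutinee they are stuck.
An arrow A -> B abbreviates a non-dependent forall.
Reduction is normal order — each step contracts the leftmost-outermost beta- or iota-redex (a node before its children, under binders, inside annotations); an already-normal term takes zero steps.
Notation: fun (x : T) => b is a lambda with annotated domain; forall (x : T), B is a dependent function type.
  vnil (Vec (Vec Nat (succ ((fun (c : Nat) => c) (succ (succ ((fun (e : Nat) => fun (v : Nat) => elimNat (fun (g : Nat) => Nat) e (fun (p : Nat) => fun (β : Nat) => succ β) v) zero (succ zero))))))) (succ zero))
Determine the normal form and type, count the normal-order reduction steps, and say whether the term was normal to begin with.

reduced normal form:
  vnil (Vec (Vec Nat (succ (succ (succ (succ zero))))) (succ zero))
the term's type:
  Vec (Vec (Vec Nat (succ (succ (succ (succ zero))))) (succ zero)) zero
steps to reach normal form (normal order): 7
started in normal form: no
first redex: a beta-redex


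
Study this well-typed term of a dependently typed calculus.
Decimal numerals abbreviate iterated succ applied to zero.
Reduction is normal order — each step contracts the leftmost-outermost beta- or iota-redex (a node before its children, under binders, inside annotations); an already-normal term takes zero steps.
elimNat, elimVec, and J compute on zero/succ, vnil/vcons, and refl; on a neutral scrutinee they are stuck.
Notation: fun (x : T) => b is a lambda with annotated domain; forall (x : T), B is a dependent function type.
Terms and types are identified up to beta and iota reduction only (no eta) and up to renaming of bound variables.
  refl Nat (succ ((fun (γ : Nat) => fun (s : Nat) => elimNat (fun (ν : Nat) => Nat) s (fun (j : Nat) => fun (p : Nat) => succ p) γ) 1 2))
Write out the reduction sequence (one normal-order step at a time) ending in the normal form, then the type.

normal-order reduction:
  refl Nat (succ ((fun (γ : Nat) => fun (s : Nat) => elimNat (fun (ν : Nat) => Nat) s (fun (j : Nat) => fun (p : Nat) => succ p) γ) 1 2))
  ~> refl Nat (succ ((fun (γ : Nat) => elimNat (fun (s : Nat) => Nat) γ (fun (ν : Nat) => fun (j : Nat) => succ j) 1) 2))
  ~> refl Nat (succ (elimNat (fun (γ : Nat) => Nat) 2 (fun (s : Nat) => fun (ν : Nat) => succ ν) 1))
  ~> refl Nat (succ ((fun (γ : Nat) => fun (s : Nat) => succ s) 0 (elimNat (fun (ν : Nat) => Nat) 2 (fun (j : Nat) => fun (p : Nat) => succ p) 0)))
  ~> refl Nat (succ ((fun (γ : Nat) => succ γ) (elimNat (fun (s : Nat) => Nat) 2 (fun (ν : Nat) => fun (j : Nat) => succ j) 0)))
  ~> refl Nat (succ (succ (elimNat (fun (γ : Nat) => Nat) 2 (fun (s : Nat) => fun (ν : Nat) => succ ν) 0)))
  ~> refl Nat 4
the term's type:
  Eq Nat 4 4


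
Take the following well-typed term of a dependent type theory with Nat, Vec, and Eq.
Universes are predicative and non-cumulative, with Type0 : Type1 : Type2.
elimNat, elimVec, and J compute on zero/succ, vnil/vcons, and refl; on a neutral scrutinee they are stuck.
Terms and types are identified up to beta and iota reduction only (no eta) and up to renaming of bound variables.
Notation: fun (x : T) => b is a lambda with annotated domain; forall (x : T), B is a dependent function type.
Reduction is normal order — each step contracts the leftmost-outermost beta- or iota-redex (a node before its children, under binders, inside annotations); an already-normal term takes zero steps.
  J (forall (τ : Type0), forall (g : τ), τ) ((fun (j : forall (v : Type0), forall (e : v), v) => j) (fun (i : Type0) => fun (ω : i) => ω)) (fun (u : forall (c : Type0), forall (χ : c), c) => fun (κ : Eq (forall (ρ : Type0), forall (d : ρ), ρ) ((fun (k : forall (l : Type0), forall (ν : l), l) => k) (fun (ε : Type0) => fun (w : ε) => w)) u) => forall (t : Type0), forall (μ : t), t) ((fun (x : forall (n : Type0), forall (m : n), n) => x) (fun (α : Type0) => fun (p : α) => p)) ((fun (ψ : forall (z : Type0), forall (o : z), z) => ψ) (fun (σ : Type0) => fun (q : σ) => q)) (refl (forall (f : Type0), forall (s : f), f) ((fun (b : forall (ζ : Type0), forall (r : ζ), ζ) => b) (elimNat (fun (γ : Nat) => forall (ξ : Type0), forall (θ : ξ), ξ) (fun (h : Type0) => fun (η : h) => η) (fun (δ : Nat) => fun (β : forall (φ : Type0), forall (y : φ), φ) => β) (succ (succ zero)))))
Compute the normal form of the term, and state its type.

normal form:
  fun (τ : Type0) => fun (g : τ) => g
the term's type:
  forall (τ : Type0), forall (g : τ), τ


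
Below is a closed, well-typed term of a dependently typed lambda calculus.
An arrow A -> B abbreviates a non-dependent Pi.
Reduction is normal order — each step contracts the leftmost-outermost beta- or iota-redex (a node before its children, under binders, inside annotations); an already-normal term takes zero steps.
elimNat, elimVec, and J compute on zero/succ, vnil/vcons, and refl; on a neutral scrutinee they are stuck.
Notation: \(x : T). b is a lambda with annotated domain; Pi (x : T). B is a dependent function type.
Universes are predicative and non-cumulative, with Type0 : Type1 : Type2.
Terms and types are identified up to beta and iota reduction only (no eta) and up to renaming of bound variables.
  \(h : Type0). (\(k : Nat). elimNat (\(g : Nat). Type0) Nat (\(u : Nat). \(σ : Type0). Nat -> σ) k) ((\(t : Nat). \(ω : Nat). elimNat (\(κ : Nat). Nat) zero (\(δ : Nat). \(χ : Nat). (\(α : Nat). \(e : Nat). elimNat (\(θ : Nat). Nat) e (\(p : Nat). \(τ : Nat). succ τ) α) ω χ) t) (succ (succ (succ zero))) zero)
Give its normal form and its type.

reduced normal form:
  \(h : Type0). Nat
inferred type:
  Type0 -> Type0
observation: the first redex contracted is a beta-redex; the normal form is reached in 23 normal-order steps.


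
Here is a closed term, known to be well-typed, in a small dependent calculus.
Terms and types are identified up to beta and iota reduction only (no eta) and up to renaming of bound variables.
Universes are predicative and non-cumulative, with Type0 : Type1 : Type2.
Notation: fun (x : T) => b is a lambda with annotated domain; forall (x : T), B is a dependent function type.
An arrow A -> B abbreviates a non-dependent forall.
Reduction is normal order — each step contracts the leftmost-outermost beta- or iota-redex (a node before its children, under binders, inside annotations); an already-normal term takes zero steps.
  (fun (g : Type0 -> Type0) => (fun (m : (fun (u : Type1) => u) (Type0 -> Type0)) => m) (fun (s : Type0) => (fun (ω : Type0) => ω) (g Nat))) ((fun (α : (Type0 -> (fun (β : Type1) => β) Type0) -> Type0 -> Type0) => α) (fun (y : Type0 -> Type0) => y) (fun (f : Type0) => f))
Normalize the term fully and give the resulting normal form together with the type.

resulting normal form:
  fun (g : Type0) => Nat
the term's type:
  Type0 -> Type0


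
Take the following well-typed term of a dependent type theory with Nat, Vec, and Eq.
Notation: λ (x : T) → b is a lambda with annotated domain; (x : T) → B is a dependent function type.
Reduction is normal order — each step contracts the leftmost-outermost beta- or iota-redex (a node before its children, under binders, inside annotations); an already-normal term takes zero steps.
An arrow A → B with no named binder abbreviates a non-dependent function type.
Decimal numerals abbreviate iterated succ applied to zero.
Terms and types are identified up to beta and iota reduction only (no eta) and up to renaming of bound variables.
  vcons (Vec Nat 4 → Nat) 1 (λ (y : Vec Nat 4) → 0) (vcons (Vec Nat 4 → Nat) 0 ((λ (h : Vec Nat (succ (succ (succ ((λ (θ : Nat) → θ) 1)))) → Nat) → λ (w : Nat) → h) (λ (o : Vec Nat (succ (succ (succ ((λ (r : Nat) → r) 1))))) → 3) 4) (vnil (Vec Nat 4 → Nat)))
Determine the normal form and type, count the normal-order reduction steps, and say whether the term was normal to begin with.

reduced normal form:
  vcons (Vec Nat 4 → Nat) 1 (λ (y : Vec Nat 4) → 0) (vcons (Vec Nat 4 → Nat) 0 (λ (h : Vec Nat 4) → 3) (vnil (Vec Nat 4 → Nat)))
the term's type:
  Vec (Vec Nat 4 → Nat) 2
steps to reach normal form (normal order): 3
already normal: no
first redex: a beta-redex


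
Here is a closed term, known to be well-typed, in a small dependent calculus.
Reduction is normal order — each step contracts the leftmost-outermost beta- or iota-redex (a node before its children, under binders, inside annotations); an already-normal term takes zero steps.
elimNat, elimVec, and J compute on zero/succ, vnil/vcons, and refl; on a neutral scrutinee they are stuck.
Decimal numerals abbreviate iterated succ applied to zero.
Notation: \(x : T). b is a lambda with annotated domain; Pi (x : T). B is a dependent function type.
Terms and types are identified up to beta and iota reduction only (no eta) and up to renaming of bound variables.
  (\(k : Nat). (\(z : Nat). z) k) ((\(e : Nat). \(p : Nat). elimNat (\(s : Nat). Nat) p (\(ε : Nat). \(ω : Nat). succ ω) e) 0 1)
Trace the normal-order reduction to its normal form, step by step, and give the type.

normal-order reduction:
  (\(k : Nat). (\(z : Nat). z) k) ((\(e : Nat). \(p : Nat). elimNat (\(s : Nat). Nat) p (\(ε : Nat). \(ω : Nat). succ ω) e) 0 1)
  ~> (\(k : Nat). k) ((\(z : Nat). \(e : Nat). elimNat (\(p : Nat). Nat) e (\(s : Nat). \(ε : Nat). succ ε) z) 0 1)
  ~> (\(k : Nat). \(z : Nat). elimNat (\(e : Nat). Nat) z (\(p : Nat). \(s : Nat). succ s) k) 0 1
  ~> (\(k : Nat). elimNat (\(z : Nat). Nat) k (\(e : Nat). \(p : Nat). succ p) 0) 1
  ~> elimNat (\(k : Nat). Nat) 1 (\(z : Nat). \(e : Nat). succ e) 0
  ~> 1
inferred type:
  Nat


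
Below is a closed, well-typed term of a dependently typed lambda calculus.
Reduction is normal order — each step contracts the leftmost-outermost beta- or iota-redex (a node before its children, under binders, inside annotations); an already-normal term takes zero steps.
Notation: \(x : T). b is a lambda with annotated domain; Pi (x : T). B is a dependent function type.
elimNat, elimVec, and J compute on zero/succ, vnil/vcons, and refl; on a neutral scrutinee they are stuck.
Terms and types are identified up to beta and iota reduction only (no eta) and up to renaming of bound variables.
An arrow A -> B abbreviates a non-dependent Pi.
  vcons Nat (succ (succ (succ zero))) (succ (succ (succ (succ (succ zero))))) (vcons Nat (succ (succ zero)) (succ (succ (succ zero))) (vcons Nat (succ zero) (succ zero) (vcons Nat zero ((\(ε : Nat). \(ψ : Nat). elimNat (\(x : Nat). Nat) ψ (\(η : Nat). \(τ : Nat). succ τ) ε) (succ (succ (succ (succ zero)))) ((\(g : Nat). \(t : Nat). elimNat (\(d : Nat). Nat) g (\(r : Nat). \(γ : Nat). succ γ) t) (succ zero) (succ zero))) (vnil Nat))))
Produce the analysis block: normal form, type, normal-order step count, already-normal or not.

normal form:
  vcons Nat (succ (succ (succ zero))) (succ (succ (succ (succ (succ zero))))) (vcons Nat (succ (succ zero)) (succ (succ (succ zero))) (vcons Nat (succ zero) (succ zero) (vcons Nat zero (succ (succ (succ (succ (succ (succ zero)))))) (vnil Nat))))
the term's type:
  Vec Nat (succ (succ (succ (succ zero))))
normal-order step count: 21
started in normal form: no
first redex: a beta-redex


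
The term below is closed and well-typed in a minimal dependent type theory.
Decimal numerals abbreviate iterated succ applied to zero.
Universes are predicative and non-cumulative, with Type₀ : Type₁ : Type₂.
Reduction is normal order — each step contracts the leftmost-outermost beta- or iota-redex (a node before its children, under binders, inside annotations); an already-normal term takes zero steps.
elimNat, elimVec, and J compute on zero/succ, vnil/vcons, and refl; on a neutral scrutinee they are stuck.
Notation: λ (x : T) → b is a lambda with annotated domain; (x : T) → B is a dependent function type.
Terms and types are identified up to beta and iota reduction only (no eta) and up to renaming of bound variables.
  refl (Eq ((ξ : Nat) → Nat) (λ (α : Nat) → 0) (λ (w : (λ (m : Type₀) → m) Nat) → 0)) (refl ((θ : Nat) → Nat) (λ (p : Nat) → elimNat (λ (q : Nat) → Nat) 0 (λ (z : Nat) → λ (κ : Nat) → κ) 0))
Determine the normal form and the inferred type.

resulting normal form:
  refl (Eq ((ξ : Nat) → Nat) (λ (α : Nat) → 0) (λ (w : Nat) → 0)) (refl ((m : Nat) → Nat) (λ (θ : Nat) → 0))
the term's type:
  Eq (Eq ((ξ : Nat) → Nat) (λ (α : Nat) → 0) (λ (w : Nat) → 0)) (refl ((m : Nat) → Nat) (λ (θ : Nat) → 0)) (refl ((p : Nat) → Nat) (λ (q : Nat) → 0))
observation: contracting a beta-redex first, the term normalizes in 2 steps.


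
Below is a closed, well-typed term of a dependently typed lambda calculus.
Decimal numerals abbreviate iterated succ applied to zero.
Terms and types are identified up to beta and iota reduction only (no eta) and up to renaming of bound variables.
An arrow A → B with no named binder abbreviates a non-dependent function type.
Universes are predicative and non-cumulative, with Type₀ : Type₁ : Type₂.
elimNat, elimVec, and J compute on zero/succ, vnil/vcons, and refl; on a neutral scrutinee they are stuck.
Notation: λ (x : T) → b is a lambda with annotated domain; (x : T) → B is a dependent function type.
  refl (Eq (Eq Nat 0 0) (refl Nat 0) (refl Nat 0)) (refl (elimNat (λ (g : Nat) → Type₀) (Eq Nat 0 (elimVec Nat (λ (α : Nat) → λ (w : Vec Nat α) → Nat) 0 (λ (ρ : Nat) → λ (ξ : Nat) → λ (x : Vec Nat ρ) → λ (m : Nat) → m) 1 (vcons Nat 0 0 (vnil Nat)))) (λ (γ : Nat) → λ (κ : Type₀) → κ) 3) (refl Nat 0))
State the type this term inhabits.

type:
  Eq (Eq (Eq Nat 0 0) (refl Nat 0) (refl Nat 0)) (refl (Eq Nat 0 0) (refl Nat 0)) (refl (Eq Nat 0 0) (refl Nat 0))


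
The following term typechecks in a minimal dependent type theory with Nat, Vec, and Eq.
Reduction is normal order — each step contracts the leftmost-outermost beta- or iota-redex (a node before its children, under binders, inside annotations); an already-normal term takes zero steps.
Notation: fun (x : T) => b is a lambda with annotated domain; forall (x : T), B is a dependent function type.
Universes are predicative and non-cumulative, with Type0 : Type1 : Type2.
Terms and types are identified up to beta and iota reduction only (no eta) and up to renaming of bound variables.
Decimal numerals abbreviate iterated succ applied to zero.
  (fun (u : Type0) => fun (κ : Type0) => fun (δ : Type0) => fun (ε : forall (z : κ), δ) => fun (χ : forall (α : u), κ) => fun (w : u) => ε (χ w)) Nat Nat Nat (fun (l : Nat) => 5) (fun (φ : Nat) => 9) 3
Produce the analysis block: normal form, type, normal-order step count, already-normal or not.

reduced normal form:
  5
type:
  Nat
normal-order step count: 7
started in normal form: no
first contracted redex: a beta-redex


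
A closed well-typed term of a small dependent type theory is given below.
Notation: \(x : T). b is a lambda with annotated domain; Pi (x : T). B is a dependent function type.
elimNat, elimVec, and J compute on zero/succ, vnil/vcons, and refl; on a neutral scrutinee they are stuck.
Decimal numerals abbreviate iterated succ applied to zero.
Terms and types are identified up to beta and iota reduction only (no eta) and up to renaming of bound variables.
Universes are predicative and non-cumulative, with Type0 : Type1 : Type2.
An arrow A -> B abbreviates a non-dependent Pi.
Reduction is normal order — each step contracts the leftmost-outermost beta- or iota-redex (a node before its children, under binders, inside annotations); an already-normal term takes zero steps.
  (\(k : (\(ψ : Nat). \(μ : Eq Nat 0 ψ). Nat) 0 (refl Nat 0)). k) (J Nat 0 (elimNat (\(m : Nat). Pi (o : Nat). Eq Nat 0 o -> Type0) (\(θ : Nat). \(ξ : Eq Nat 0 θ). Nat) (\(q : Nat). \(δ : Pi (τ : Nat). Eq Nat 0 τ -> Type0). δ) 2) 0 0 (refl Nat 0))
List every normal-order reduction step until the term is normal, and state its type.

normal-order reduction:
  (\(k : (\(ψ : Nat). \(μ : Eq Nat 0 ψ). Nat) 0 (refl Nat 0)). k) (J Nat 0 (elimNat (\(m : Nat). Pi (o : Nat). Eq Nat 0 o -> Type0) (\(θ : Nat). \(ξ : Eq Nat 0 θ). Nat) (\(q : Nat). \(δ : Pi (τ : Nat). Eq Nat 0 τ -> Type0). δ) 2) 0 0 (refl Nat 0))
  ~> J Nat 0 (elimNat (\(k : Nat). Pi (ψ : Nat). Eq Nat 0 ψ -> Type0) (\(μ : Nat). \(m : Eq Nat 0 μ). Nat) (\(o : Nat). \(θ : Pi (ξ : Nat). Eq Nat 0 ξ -> Type0). θ) 2) 0 0 (refl Nat 0)
  ~> 0
inferred type:
  Nat
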